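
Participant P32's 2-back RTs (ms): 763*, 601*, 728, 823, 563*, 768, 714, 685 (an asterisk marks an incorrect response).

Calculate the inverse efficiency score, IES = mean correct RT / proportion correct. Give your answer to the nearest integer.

Correct trials (n=5): 728, 823, 768, 714, 685
Mean correct RT = 3718/5 = 743.6000 ms
Proportion correct = 5/8
IES = 743.6000 / (5/8) = 1189.760 ms

1190 ms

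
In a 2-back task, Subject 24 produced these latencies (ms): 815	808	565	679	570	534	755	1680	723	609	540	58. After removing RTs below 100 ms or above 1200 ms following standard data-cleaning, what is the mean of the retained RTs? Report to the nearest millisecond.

Excluded: 58, 1680
Retained (n=10): Σ = 6598
Mean = 6598/10 = 659.8000

660 ms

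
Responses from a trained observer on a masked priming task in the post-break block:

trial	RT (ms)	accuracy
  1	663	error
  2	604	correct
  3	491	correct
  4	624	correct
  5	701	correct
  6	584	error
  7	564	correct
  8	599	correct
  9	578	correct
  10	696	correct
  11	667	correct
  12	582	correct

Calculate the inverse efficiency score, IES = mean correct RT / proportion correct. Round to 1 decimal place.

Correct trials (n=10): 604, 491, 624, 701, 564, 599, 578, 696, 667, 582
Mean correct RT = 6106/10 = 610.6000 ms
Proportion correct = 10/12
IES = 610.6000 / (10/12) = 732.720 ms

732.7 ms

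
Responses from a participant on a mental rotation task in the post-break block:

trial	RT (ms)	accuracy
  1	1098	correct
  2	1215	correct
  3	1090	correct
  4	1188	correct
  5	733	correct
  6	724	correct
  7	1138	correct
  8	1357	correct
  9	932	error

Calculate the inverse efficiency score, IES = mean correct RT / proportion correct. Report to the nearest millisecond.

1201 ms

Correct trials (n=8): 1098, 1215, 1090, 1188, 733, 724, 1138, 1357
Mean correct RT = 8543/8 = 1067.8750 ms
Proportion correct = 8/9
IES = 1067.8750 / (8/9) = 1201.359 ms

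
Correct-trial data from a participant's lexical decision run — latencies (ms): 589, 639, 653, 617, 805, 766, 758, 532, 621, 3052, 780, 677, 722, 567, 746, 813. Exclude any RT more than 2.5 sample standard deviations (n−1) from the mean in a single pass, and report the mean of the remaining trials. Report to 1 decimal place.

685.7 ms

n = 16, ΣRT = 13337, M = 833.562
Σ(x−M)² = 5364817.94; s = √(5364817.94/15) = 598.042
Cutoffs: 833.562 ± 2.5·598.042 → [-661.5, 2328.7]
Outside: 3052 → excluded.
Retained (n=15): Σ = 10285, mean = 10285/15 = 685.667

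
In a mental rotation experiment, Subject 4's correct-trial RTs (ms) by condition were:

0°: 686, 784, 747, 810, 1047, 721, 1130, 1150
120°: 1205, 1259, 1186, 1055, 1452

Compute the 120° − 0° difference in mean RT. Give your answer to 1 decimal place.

M(0°) = 7075/8 = 884.375
M(120°) = 6157/5 = 1231.400
Difference = 1231.400 − 884.375 = 347.025 ms

347.0 ms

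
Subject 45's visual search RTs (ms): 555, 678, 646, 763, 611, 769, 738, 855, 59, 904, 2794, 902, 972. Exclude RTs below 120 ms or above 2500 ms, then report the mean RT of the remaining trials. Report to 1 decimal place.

Excluded: 59, 2794
Retained (n=11): Σ = 8393
Mean = 8393/11 = 763.0000

763.0 ms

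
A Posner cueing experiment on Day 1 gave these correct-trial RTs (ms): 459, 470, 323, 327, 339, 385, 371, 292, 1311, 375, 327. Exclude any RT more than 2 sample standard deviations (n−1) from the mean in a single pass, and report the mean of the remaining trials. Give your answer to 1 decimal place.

n = 11, ΣRT = 4979, M = 452.636
Σ(x−M)² = 841488.55; s = √(841488.55/10) = 290.084
Cutoffs: 452.636 ± 2·290.084 → [-127.5, 1032.8]
Outside: 1311 → excluded.
Retained (n=10): Σ = 3668, mean = 3668/10 = 366.800

366.8 ms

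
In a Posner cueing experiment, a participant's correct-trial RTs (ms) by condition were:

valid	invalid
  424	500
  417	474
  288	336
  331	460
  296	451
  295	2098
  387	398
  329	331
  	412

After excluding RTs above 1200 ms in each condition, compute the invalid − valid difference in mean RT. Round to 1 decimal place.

74.4 ms

invalid: exclude 2098
M(valid) = 2767/8 = 345.875
M(invalid) = 3362/8 = 420.250
Difference = 420.250 − 345.875 = 74.375 ms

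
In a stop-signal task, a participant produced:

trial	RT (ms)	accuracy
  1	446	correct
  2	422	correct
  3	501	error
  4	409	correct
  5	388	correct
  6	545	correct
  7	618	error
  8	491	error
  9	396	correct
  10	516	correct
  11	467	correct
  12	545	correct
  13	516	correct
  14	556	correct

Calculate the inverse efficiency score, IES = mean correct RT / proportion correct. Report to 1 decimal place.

Correct trials (n=11): 446, 422, 409, 388, 545, 396, 516, 467, 545, 516, 556
Mean correct RT = 5206/11 = 473.2727 ms
Proportion correct = 11/14
IES = 473.2727 / (11/14) = 602.347 ms

602.3 ms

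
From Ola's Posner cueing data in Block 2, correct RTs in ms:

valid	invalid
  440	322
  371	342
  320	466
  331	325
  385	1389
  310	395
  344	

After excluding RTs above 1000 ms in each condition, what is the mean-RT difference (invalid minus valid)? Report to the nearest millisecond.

invalid: exclude 1389
M(valid) = 2501/7 = 357.286
M(invalid) = 1850/5 = 370.000
Difference = 370.000 − 357.286 = 12.714 ms

13 ms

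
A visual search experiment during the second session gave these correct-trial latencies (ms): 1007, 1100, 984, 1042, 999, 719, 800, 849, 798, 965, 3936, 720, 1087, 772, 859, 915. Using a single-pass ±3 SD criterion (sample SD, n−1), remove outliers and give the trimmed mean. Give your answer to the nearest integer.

n = 16, ΣRT = 17552, M = 1097.000
Σ(x−M)² = 8830472.00; s = √(8830472.00/15) = 767.267
Cutoffs: 1097.000 ± 3·767.267 → [-1204.8, 3398.8]
Outside: 3936 → excluded.
Retained (n=15): Σ = 13616, mean = 13616/15 = 907.733

908 ms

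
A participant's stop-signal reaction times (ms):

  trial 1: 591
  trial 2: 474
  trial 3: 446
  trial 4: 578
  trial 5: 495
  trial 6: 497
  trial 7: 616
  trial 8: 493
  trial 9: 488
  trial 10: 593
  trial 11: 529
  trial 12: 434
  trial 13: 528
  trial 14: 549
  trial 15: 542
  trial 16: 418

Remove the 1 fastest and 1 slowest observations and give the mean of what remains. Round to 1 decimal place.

Sorted: 418, 434, 446, 474, 488, 493, 495, 497, 528, 529, 542, 549, 578, 591, 593, 616
Drop lowest 1 (418) and highest 1 (616)
Remaining (n=14): Σ = 7237, mean = 7237/14 = 516.929

516.9 ms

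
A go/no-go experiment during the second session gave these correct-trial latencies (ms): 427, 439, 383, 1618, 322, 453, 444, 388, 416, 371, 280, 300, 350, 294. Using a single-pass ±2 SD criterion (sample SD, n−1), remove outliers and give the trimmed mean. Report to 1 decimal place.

n = 14, ΣRT = 6485, M = 463.214
Σ(x−M)² = 1480324.36; s = √(1480324.36/13) = 337.448
Cutoffs: 463.214 ± 2·337.448 → [-211.7, 1138.1]
Outside: 1618 → excluded.
Retained (n=13): Σ = 4867, mean = 4867/13 = 374.385

374.4 ms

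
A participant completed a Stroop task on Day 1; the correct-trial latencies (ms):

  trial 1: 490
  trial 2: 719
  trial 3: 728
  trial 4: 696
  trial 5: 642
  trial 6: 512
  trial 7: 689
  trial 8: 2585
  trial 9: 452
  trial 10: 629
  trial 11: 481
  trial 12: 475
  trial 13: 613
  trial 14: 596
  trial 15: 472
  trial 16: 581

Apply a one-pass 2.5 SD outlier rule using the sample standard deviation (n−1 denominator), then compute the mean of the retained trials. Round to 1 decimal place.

n = 16, ΣRT = 11360, M = 710.000
Σ(x−M)² = 3885376.00; s = √(3885376.00/15) = 508.945
Cutoffs: 710.000 ± 2.5·508.945 → [-562.4, 1982.4]
Outside: 2585 → excluded.
Retained (n=15): Σ = 8775, mean = 8775/15 = 585.000

585.0 ms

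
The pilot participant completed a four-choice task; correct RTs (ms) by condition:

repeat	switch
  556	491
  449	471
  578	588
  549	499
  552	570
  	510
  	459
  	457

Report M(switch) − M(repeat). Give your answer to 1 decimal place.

M(repeat) = 2684/5 = 536.800
M(switch) = 4045/8 = 505.625
Difference = 505.625 − 536.800 = -31.175 ms

-31.2 ms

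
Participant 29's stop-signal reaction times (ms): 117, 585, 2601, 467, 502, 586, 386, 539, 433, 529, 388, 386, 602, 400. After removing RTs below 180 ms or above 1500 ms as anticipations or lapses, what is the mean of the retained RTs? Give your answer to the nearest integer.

Excluded: 117, 2601
Retained (n=12): Σ = 5803
Mean = 5803/12 = 483.5833

484 ms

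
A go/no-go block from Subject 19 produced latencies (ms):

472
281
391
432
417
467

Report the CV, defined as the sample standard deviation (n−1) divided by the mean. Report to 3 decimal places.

0.171

n = 6, Σ = 2460, M = 410.0000
Σ(x−M)² = 24628.000; s = √(24628.000/5) = 70.1826
CV = 70.1826 / 410.0000 = 0.17118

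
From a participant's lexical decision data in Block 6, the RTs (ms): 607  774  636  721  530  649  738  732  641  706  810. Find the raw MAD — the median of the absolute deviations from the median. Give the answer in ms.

65 ms

Sorted: 530, 607, 636, 641, 649, 706, 721, 732, 738, 774, 810 → median = 706
|x − 706|: 99, 68, 70, 15, 176, 57, 32, 26, 65, 0, 104
Sorted deviations: 0, 15, 26, 32, 57, 65, 68, 70, 99, 104, 176 → MAD = 65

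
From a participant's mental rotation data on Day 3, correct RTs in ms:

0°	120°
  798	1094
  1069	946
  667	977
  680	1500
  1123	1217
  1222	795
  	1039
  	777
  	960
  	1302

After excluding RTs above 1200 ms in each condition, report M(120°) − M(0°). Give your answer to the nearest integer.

0°: exclude 1222
120°: exclude 1500, 1217, 1302
M(0°) = 4337/5 = 867.400
M(120°) = 6588/7 = 941.143
Difference = 941.143 − 867.400 = 73.743 ms

74 ms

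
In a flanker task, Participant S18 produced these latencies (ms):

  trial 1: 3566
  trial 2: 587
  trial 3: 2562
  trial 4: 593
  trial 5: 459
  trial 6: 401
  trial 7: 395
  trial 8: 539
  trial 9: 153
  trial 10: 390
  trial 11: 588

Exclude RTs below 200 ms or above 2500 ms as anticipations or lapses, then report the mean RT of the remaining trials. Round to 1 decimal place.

494.0 ms

Excluded: 153, 2562, 3566
Retained (n=8): Σ = 3952
Mean = 3952/8 = 494.0000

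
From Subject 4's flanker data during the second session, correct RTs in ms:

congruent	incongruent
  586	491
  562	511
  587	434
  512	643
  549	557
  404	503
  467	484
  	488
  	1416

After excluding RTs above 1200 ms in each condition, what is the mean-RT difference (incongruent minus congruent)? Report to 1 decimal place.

-10.0 ms

incongruent: exclude 1416
M(congruent) = 3667/7 = 523.857
M(incongruent) = 4111/8 = 513.875
Difference = 513.875 − 523.857 = -9.982 ms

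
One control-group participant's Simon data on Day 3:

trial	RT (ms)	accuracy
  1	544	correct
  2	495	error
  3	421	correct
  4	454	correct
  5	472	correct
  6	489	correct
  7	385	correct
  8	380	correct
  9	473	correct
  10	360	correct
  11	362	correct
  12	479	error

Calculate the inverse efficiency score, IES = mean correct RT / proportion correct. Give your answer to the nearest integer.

521 ms

Correct trials (n=10): 544, 421, 454, 472, 489, 385, 380, 473, 360, 362
Mean correct RT = 4340/10 = 434.0000 ms
Proportion correct = 10/12
IES = 434.0000 / (10/12) = 520.800 ms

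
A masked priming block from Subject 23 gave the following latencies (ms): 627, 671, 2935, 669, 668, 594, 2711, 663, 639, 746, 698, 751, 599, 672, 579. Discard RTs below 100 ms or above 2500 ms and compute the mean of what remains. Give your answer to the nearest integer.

Excluded: 2711, 2935
Retained (n=13): Σ = 8576
Mean = 8576/13 = 659.6923

660 ms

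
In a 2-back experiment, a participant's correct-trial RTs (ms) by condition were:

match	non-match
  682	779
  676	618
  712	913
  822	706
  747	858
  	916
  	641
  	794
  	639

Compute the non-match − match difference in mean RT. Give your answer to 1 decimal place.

M(match) = 3639/5 = 727.800
M(non-match) = 6864/9 = 762.667
Difference = 762.667 − 727.800 = 34.867 ms

34.9 ms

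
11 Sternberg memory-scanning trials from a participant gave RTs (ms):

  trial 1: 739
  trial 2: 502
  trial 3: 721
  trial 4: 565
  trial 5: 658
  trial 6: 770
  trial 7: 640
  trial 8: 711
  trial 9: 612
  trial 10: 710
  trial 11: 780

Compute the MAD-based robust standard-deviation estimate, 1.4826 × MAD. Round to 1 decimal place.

89.0 ms

Sorted: 502, 565, 612, 640, 658, 710, 711, 721, 739, 770, 780 → median = 710
|x − 710| sorted: 0, 1, 11, 29, 52, 60, 70, 70, 98, 145, 208 → MAD = 60
Robust SD ≈ 1.4826 × 60 = 88.956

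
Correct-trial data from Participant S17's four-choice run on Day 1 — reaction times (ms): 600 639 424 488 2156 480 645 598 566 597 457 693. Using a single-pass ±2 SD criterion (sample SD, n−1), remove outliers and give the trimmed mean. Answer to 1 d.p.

562.5 ms

n = 12, ΣRT = 8343, M = 695.250
Σ(x−M)² = 2403998.25; s = √(2403998.25/11) = 467.488
Cutoffs: 695.250 ± 2·467.488 → [-239.7, 1630.2]
Outside: 2156 → excluded.
Retained (n=11): Σ = 6187, mean = 6187/11 = 562.455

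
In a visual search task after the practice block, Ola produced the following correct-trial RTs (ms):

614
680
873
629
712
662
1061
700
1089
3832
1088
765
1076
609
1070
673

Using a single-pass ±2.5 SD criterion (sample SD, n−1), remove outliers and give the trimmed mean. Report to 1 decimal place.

n = 16, ΣRT = 16133, M = 1008.312
Σ(x−M)² = 9056569.44; s = √(9056569.44/15) = 777.027
Cutoffs: 1008.312 ± 2.5·777.027 → [-934.3, 2950.9]
Outside: 3832 → excluded.
Retained (n=15): Σ = 12301, mean = 12301/15 = 820.067

820.1 ms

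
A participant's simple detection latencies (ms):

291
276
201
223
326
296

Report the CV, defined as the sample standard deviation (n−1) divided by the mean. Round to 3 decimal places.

n = 6, Σ = 1613, M = 268.8333
Σ(x−M)² = 11250.833; s = √(11250.833/5) = 47.4359
CV = 47.4359 / 268.8333 = 0.17645

0.176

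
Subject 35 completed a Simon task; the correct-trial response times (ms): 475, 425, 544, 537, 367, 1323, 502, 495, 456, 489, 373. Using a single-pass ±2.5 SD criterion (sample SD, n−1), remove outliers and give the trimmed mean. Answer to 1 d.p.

466.3 ms

n = 11, ΣRT = 5986, M = 544.182
Σ(x−M)² = 701315.64; s = √(701315.64/10) = 264.824
Cutoffs: 544.182 ± 2.5·264.824 → [-117.9, 1206.2]
Outside: 1323 → excluded.
Retained (n=10): Σ = 4663, mean = 4663/10 = 466.300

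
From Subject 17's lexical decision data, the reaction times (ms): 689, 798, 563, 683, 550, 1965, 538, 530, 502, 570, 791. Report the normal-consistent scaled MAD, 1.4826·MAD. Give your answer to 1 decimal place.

Sorted: 502, 530, 538, 550, 563, 570, 683, 689, 791, 798, 1965 → median = 570
|x − 570| sorted: 0, 7, 20, 32, 40, 68, 113, 119, 221, 228, 1395 → MAD = 68
Robust SD ≈ 1.4826 × 68 = 100.817

100.8 ms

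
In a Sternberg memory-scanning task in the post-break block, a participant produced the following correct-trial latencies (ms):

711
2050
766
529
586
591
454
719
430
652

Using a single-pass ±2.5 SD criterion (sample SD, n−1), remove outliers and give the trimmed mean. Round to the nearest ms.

n = 10, ΣRT = 7488, M = 748.800
Σ(x−M)² = 1993361.60; s = √(1993361.60/9) = 470.622
Cutoffs: 748.800 ± 2.5·470.622 → [-427.8, 1925.4]
Outside: 2050 → excluded.
Retained (n=9): Σ = 5438, mean = 5438/9 = 604.222

604 ms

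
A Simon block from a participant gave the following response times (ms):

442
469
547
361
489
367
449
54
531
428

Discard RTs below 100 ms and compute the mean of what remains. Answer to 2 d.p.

Excluded: 54
Retained (n=9): Σ = 4083
Mean = 4083/9 = 453.6667

453.67 ms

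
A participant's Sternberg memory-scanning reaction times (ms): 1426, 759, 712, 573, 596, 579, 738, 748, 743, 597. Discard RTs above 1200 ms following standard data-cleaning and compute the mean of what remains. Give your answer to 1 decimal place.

671.7 ms

Excluded: 1426
Retained (n=9): Σ = 6045
Mean = 6045/9 = 671.6667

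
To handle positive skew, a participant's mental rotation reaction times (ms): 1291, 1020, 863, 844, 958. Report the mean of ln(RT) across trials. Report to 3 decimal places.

6.891

ln(RT): 7.1632, 6.9276, 6.7604, 6.7382, 6.8648
Σ ln(RT) = 34.4541
Mean = 34.4541/5 = 6.89083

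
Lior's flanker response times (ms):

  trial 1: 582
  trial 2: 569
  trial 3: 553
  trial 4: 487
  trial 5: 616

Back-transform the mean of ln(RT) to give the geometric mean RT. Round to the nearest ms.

560 ms

ln(RT): 6.3665, 6.3439, 6.3154, 6.1883, 6.4232
Mean ln(RT) = 31.6372/5 = 6.32744
Geometric mean = exp(6.32744) = 559.72 ms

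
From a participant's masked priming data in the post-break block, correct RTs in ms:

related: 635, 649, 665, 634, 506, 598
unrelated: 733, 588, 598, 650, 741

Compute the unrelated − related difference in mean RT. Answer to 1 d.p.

M(related) = 3687/6 = 614.500
M(unrelated) = 3310/5 = 662.000
Difference = 662.000 − 614.500 = 47.500 ms

47.5 ms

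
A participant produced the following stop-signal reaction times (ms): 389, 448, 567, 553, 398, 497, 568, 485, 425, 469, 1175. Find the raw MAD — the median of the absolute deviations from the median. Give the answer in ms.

68 ms

Sorted: 389, 398, 425, 448, 469, 485, 497, 553, 567, 568, 1175 → median = 485
|x − 485|: 96, 37, 82, 68, 87, 12, 83, 0, 60, 16, 690
Sorted deviations: 0, 12, 16, 37, 60, 68, 82, 83, 87, 96, 690 → MAD = 68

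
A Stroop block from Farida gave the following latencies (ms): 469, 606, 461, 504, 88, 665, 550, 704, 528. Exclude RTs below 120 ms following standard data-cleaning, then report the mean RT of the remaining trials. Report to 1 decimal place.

560.9 ms

Excluded: 88
Retained (n=8): Σ = 4487
Mean = 4487/8 = 560.8750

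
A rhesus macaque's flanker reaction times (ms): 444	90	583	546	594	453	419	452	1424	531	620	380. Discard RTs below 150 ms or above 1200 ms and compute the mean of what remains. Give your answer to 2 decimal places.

502.20 ms

Excluded: 90, 1424
Retained (n=10): Σ = 5022
Mean = 5022/10 = 502.2000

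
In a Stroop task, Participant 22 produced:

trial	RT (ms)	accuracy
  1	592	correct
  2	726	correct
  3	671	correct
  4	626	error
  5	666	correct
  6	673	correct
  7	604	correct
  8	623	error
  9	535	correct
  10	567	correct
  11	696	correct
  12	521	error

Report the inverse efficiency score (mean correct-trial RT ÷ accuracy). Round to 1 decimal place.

848.9 ms

Correct trials (n=9): 592, 726, 671, 666, 673, 604, 535, 567, 696
Mean correct RT = 5730/9 = 636.6667 ms
Proportion correct = 9/12
IES = 636.6667 / (9/12) = 848.889 ms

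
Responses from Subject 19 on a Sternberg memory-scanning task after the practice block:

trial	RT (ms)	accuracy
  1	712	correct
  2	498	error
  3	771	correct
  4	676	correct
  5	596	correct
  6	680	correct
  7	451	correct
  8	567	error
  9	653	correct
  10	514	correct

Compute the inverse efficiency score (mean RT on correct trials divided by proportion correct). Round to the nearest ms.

790 ms

Correct trials (n=8): 712, 771, 676, 596, 680, 451, 653, 514
Mean correct RT = 5053/8 = 631.6250 ms
Proportion correct = 8/10
IES = 631.6250 / (8/10) = 789.531 ms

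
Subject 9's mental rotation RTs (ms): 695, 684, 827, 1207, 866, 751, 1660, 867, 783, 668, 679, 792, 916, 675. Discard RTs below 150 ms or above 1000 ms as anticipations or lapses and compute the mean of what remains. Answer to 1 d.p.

766.9 ms

Excluded: 1207, 1660
Retained (n=12): Σ = 9203
Mean = 9203/12 = 766.9167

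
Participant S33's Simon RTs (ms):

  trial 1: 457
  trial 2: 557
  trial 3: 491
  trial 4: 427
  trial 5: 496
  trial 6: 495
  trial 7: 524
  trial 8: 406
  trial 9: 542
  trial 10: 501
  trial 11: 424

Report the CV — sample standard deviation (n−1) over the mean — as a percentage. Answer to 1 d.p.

n = 11, Σ = 5320, M = 483.6364
Σ(x−M)² = 24556.545; s = √(24556.545/10) = 49.5546
CV = 49.5546 / 483.6364 = 0.10246 = 10.246%

10.2%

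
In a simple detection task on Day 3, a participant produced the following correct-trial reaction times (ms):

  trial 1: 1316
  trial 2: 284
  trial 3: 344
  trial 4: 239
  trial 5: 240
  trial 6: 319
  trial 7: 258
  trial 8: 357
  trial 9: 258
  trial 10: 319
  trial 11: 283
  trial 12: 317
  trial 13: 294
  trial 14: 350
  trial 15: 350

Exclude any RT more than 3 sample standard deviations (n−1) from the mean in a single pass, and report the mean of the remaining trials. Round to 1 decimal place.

n = 15, ΣRT = 5528, M = 368.533
Σ(x−M)² = 984429.73; s = √(984429.73/14) = 265.172
Cutoffs: 368.533 ± 3·265.172 → [-427.0, 1164.1]
Outside: 1316 → excluded.
Retained (n=14): Σ = 4212, mean = 4212/14 = 300.857

300.9 ms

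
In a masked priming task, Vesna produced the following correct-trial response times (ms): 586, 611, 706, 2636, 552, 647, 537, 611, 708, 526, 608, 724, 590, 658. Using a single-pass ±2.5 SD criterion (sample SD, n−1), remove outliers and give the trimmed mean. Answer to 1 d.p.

620.3 ms

n = 14, ΣRT = 10700, M = 764.286
Σ(x−M)² = 3823638.86; s = √(3823638.86/13) = 542.334
Cutoffs: 764.286 ± 2.5·542.334 → [-591.5, 2120.1]
Outside: 2636 → excluded.
Retained (n=13): Σ = 8064, mean = 8064/13 = 620.308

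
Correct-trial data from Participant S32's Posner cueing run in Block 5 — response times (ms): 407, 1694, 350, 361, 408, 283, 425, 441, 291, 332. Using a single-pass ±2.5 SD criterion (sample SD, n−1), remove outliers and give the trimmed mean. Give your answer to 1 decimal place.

366.4 ms

n = 10, ΣRT = 4992, M = 499.200
Σ(x−M)² = 1612663.60; s = √(1612663.60/9) = 423.302
Cutoffs: 499.200 ± 2.5·423.302 → [-559.1, 1557.5]
Outside: 1694 → excluded.
Retained (n=9): Σ = 3298, mean = 3298/9 = 366.444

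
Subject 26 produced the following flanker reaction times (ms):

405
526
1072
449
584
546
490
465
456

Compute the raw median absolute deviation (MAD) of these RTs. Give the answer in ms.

41 ms

Sorted: 405, 449, 456, 465, 490, 526, 546, 584, 1072 → median = 490
|x − 490|: 85, 36, 582, 41, 94, 56, 0, 25, 34
Sorted deviations: 0, 25, 34, 36, 41, 56, 85, 94, 582 → MAD = 41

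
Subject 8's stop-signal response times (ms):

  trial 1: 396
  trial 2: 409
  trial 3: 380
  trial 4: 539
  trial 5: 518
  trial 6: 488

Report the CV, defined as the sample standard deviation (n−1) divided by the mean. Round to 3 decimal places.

n = 6, Σ = 2730, M = 455.0000
Σ(x−M)² = 23336.000; s = √(23336.000/5) = 68.3169
CV = 68.3169 / 455.0000 = 0.15015

0.150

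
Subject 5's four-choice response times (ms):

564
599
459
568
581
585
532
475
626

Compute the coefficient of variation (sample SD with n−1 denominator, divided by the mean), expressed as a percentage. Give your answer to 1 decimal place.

n = 9, Σ = 4989, M = 554.3333
Σ(x−M)² = 24944.000; s = √(24944.000/8) = 55.8391
CV = 55.8391 / 554.3333 = 0.10073 = 10.073%

10.1%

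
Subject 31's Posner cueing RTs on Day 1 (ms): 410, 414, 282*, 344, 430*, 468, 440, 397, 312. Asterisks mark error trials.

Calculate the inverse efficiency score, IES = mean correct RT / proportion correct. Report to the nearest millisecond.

512 ms

Correct trials (n=7): 410, 414, 344, 468, 440, 397, 312
Mean correct RT = 2785/7 = 397.8571 ms
Proportion correct = 7/9
IES = 397.8571 / (7/9) = 511.531 ms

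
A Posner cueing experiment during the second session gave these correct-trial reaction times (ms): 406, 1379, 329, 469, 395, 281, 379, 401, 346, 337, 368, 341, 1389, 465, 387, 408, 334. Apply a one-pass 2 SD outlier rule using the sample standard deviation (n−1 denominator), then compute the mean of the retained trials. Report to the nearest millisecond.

n = 17, ΣRT = 8414, M = 494.941
Σ(x−M)² = 1827996.94; s = √(1827996.94/16) = 338.009
Cutoffs: 494.941 ± 2·338.009 → [-181.1, 1171.0]
Outside: 1379, 1389 → excluded.
Retained (n=15): Σ = 5646, mean = 5646/15 = 376.400

376 ms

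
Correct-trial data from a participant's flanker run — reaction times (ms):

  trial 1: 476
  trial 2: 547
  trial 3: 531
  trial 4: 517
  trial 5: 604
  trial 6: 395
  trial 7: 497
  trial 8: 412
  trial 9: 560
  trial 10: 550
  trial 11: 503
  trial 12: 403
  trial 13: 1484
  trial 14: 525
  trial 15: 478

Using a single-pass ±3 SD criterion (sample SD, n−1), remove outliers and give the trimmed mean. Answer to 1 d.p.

499.9 ms

n = 15, ΣRT = 8482, M = 565.467
Σ(x−M)² = 954223.73; s = √(954223.73/14) = 261.072
Cutoffs: 565.467 ± 3·261.072 → [-217.8, 1348.7]
Outside: 1484 → excluded.
Retained (n=14): Σ = 6998, mean = 6998/14 = 499.857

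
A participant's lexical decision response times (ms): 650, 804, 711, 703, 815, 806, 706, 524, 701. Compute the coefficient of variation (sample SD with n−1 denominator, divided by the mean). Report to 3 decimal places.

0.129

n = 9, Σ = 6420, M = 713.3333
Σ(x−M)² = 67320.000; s = √(67320.000/8) = 91.7333
CV = 91.7333 / 713.3333 = 0.12860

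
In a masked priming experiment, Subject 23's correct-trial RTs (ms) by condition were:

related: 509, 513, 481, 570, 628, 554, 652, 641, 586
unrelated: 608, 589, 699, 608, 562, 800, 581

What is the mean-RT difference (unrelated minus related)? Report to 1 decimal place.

64.8 ms

M(related) = 5134/9 = 570.444
M(unrelated) = 4447/7 = 635.286
Difference = 635.286 − 570.444 = 64.841 ms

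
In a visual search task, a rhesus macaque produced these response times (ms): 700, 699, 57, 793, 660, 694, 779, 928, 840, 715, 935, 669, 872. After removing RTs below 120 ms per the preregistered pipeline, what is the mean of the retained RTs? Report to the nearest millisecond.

Excluded: 57
Retained (n=12): Σ = 9284
Mean = 9284/12 = 773.6667

774 ms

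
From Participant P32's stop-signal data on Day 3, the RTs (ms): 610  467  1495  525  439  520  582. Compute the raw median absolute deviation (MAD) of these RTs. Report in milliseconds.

58 ms

Sorted: 439, 467, 520, 525, 582, 610, 1495 → median = 525
|x − 525|: 85, 58, 970, 0, 86, 5, 57
Sorted deviations: 0, 5, 57, 58, 85, 86, 970 → MAD = 58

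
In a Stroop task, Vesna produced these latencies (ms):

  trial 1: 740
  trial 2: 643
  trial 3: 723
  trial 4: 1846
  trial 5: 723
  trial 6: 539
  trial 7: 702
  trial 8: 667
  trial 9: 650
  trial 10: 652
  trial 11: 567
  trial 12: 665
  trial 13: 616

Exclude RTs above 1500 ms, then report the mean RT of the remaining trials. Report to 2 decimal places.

Excluded: 1846
Retained (n=12): Σ = 7887
Mean = 7887/12 = 657.2500

657.25 ms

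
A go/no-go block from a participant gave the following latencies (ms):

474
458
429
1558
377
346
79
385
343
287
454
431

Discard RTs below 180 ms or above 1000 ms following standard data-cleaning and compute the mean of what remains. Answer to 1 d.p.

Excluded: 79, 1558
Retained (n=10): Σ = 3984
Mean = 3984/10 = 398.4000

398.4 ms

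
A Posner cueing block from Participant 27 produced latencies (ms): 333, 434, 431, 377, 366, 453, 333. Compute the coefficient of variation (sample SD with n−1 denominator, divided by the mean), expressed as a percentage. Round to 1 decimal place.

12.8%

n = 7, Σ = 2727, M = 389.5714
Σ(x−M)² = 14827.714; s = √(14827.714/6) = 49.7120
CV = 49.7120 / 389.5714 = 0.12761 = 12.761%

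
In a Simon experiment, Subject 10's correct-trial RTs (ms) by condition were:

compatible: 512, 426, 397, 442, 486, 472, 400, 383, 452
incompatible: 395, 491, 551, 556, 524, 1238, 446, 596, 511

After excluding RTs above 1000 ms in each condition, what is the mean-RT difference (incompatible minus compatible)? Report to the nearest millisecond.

incompatible: exclude 1238
M(compatible) = 3970/9 = 441.111
M(incompatible) = 4070/8 = 508.750
Difference = 508.750 − 441.111 = 67.639 ms

68 ms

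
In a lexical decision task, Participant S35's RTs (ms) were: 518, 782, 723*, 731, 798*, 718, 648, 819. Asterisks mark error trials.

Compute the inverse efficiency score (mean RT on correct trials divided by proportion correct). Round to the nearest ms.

Correct trials (n=6): 518, 782, 731, 718, 648, 819
Mean correct RT = 4216/6 = 702.6667 ms
Proportion correct = 6/8
IES = 702.6667 / (6/8) = 936.889 ms

937 ms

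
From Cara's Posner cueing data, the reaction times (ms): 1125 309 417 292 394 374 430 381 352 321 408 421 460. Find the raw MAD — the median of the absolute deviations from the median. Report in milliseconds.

36 ms

Sorted: 292, 309, 321, 352, 374, 381, 394, 408, 417, 421, 430, 460, 1125 → median = 394
|x − 394|: 731, 85, 23, 102, 0, 20, 36, 13, 42, 73, 14, 27, 66
Sorted deviations: 0, 13, 14, 20, 23, 27, 36, 42, 66, 73, 85, 102, 731 → MAD = 36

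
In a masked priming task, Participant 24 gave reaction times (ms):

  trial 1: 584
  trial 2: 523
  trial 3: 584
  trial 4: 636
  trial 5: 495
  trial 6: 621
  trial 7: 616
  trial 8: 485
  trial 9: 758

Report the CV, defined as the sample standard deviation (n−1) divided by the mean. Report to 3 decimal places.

0.143

n = 9, Σ = 5302, M = 589.1111
Σ(x−M)² = 56580.889; s = √(56580.889/8) = 84.0988
CV = 84.0988 / 589.1111 = 0.14276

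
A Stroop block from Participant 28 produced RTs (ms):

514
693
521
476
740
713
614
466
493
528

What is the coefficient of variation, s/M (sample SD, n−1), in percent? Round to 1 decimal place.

18.2%

n = 10, Σ = 5758, M = 575.8000
Σ(x−M)² = 98959.600; s = √(98959.600/9) = 104.8595
CV = 104.8595 / 575.8000 = 0.18211 = 18.211%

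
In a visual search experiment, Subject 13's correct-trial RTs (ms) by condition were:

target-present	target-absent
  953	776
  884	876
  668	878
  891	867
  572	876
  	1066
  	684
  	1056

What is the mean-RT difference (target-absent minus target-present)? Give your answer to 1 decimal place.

91.3 ms

M(target-present) = 3968/5 = 793.600
M(target-absent) = 7079/8 = 884.875
Difference = 884.875 − 793.600 = 91.275 ms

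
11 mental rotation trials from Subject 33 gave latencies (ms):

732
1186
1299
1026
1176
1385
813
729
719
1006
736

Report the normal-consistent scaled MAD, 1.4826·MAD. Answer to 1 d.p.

400.3 ms

Sorted: 719, 729, 732, 736, 813, 1006, 1026, 1176, 1186, 1299, 1385 → median = 1006
|x − 1006| sorted: 0, 20, 170, 180, 193, 270, 274, 277, 287, 293, 379 → MAD = 270
Robust SD ≈ 1.4826 × 270 = 400.302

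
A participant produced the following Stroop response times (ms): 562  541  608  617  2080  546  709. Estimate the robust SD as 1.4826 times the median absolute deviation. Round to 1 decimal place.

91.9 ms

Sorted: 541, 546, 562, 608, 617, 709, 2080 → median = 608
|x − 608| sorted: 0, 9, 46, 62, 67, 101, 1472 → MAD = 62
Robust SD ≈ 1.4826 × 62 = 91.921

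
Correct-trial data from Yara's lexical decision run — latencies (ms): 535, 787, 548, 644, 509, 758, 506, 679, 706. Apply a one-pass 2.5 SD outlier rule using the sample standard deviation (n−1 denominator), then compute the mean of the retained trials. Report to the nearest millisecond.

n = 9, ΣRT = 5672, M = 630.222
Σ(x−M)² = 95171.56; s = √(95171.56/8) = 109.071
Cutoffs: 630.222 ± 2.5·109.071 → [357.5, 902.9]
No RTs fall outside the cutoffs; all 9 retained. Mean = 5672/9 = 630.222

630 ms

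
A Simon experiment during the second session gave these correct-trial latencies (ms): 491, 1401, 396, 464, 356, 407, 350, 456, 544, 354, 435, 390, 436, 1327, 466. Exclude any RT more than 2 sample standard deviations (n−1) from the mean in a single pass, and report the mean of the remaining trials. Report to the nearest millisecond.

n = 15, ΣRT = 8273, M = 551.533
Σ(x−M)² = 1566737.73; s = √(1566737.73/14) = 334.529
Cutoffs: 551.533 ± 2·334.529 → [-117.5, 1220.6]
Outside: 1327, 1401 → excluded.
Retained (n=13): Σ = 5545, mean = 5545/13 = 426.538

427 ms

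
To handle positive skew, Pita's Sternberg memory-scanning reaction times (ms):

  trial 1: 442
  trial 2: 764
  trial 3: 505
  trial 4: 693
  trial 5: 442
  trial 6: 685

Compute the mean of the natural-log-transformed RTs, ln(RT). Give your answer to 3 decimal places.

6.353

ln(RT): 6.0913, 6.6386, 6.2246, 6.5410, 6.0913, 6.5294
Σ ln(RT) = 38.1162
Mean = 38.1162/6 = 6.35270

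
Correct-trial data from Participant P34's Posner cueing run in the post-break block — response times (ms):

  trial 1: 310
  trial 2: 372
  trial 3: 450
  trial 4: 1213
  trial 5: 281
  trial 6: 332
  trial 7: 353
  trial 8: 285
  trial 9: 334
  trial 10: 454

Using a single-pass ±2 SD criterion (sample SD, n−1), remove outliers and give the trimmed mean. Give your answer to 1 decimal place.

352.3 ms

n = 10, ΣRT = 4384, M = 438.400
Σ(x−M)² = 699098.40; s = √(699098.40/9) = 278.707
Cutoffs: 438.400 ± 2·278.707 → [-119.0, 995.8]
Outside: 1213 → excluded.
Retained (n=9): Σ = 3171, mean = 3171/9 = 352.333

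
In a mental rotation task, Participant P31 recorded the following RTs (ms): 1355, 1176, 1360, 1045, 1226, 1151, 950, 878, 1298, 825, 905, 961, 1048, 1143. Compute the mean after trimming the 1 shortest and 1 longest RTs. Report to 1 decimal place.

1094.7 ms

Sorted: 825, 878, 905, 950, 961, 1045, 1048, 1143, 1151, 1176, 1226, 1298, 1355, 1360
Drop lowest 1 (825) and highest 1 (1360)
Remaining (n=12): Σ = 13136, mean = 13136/12 = 1094.667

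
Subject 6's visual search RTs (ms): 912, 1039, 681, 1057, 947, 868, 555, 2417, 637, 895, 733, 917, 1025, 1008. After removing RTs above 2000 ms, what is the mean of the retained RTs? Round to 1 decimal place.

Excluded: 2417
Retained (n=13): Σ = 11274
Mean = 11274/13 = 867.2308

867.2 ms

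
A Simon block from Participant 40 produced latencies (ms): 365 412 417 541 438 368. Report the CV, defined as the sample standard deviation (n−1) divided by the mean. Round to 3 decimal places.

0.152

n = 6, Σ = 2541, M = 423.5000
Σ(x−M)² = 20693.500; s = √(20693.500/5) = 64.3327
CV = 64.3327 / 423.5000 = 0.15191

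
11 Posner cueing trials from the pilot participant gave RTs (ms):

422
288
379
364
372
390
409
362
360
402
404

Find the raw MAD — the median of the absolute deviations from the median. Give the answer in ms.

19 ms

Sorted: 288, 360, 362, 364, 372, 379, 390, 402, 404, 409, 422 → median = 379
|x − 379|: 43, 91, 0, 15, 7, 11, 30, 17, 19, 23, 25
Sorted deviations: 0, 7, 11, 15, 17, 19, 23, 25, 30, 43, 91 → MAD = 19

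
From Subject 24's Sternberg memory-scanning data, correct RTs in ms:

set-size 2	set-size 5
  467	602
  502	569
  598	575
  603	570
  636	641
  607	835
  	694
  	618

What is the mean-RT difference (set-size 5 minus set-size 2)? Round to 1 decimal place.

69.2 ms

M(set-size 2) = 3413/6 = 568.833
M(set-size 5) = 5104/8 = 638.000
Difference = 638.000 − 568.833 = 69.167 ms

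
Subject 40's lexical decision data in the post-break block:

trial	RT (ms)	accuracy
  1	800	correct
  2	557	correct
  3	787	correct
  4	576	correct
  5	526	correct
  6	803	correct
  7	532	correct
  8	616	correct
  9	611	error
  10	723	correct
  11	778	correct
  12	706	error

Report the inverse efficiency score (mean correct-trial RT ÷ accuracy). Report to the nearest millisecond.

804 ms

Correct trials (n=10): 800, 557, 787, 576, 526, 803, 532, 616, 723, 778
Mean correct RT = 6698/10 = 669.8000 ms
Proportion correct = 10/12
IES = 669.8000 / (10/12) = 803.760 ms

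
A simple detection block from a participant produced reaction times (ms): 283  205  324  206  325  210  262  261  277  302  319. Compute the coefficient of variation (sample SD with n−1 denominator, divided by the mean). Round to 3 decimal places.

0.172

n = 11, Σ = 2974, M = 270.3636
Σ(x−M)² = 21648.545; s = √(21648.545/10) = 46.5280
CV = 46.5280 / 270.3636 = 0.17209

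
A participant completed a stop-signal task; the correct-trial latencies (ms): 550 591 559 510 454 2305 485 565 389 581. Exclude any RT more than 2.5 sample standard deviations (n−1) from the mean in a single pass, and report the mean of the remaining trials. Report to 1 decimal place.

520.4 ms

n = 10, ΣRT = 6989, M = 698.900
Σ(x−M)² = 2902222.90; s = √(2902222.90/9) = 567.864
Cutoffs: 698.900 ± 2.5·567.864 → [-720.8, 2118.6]
Outside: 2305 → excluded.
Retained (n=9): Σ = 4684, mean = 4684/9 = 520.444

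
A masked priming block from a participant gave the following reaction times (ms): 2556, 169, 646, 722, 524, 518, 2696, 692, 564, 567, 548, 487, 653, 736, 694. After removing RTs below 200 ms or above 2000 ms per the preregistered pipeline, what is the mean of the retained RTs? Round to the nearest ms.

Excluded: 169, 2556, 2696
Retained (n=12): Σ = 7351
Mean = 7351/12 = 612.5833

613 ms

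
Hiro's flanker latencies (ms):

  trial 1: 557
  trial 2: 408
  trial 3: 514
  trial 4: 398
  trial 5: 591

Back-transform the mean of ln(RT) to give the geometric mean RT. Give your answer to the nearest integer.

487 ms

ln(RT): 6.3226, 6.0113, 6.2422, 5.9865, 6.3818
Mean ln(RT) = 30.9443/5 = 6.18886
Geometric mean = exp(6.18886) = 487.29 ms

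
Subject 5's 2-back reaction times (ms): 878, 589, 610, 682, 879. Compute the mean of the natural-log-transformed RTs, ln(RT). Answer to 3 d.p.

6.575

ln(RT): 6.7776, 6.3784, 6.4135, 6.5250, 6.7788
Σ ln(RT) = 32.8733
Mean = 32.8733/5 = 6.57467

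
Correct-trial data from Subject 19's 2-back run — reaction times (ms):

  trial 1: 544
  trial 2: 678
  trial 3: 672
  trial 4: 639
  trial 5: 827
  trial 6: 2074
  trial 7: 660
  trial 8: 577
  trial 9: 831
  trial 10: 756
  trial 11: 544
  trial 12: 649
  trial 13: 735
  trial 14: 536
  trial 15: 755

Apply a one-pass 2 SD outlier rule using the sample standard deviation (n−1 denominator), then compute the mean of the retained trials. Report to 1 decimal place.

671.6 ms

n = 15, ΣRT = 11477, M = 765.133
Σ(x−M)² = 1964803.73; s = √(1964803.73/14) = 374.624
Cutoffs: 765.133 ± 2·374.624 → [15.9, 1514.4]
Outside: 2074 → excluded.
Retained (n=14): Σ = 9403, mean = 9403/14 = 671.643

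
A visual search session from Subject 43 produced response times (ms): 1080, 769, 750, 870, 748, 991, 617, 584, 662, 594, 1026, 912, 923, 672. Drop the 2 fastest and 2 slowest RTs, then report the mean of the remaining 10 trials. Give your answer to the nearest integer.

791 ms

Sorted: 584, 594, 617, 662, 672, 748, 750, 769, 870, 912, 923, 991, 1026, 1080
Drop lowest 2 (584, 594) and highest 2 (1026, 1080)
Remaining (n=10): Σ = 7914, mean = 7914/10 = 791.400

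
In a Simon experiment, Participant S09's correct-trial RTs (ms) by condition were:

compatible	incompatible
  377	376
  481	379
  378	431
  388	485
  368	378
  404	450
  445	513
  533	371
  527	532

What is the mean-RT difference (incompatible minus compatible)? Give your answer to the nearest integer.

2 ms

M(compatible) = 3901/9 = 433.444
M(incompatible) = 3915/9 = 435.000
Difference = 435.000 − 433.444 = 1.556 ms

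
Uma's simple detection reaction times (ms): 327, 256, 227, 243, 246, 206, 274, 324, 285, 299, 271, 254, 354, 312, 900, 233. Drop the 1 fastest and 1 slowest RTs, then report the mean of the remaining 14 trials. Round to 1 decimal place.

278.9 ms

Sorted: 206, 227, 233, 243, 246, 254, 256, 271, 274, 285, 299, 312, 324, 327, 354, 900
Drop lowest 1 (206) and highest 1 (900)
Remaining (n=14): Σ = 3905, mean = 3905/14 = 278.929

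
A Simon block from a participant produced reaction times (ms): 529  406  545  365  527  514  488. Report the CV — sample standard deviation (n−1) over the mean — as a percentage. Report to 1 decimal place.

14.4%

n = 7, Σ = 3374, M = 482.0000
Σ(x−M)² = 28728.000; s = √(28728.000/6) = 69.1954
CV = 69.1954 / 482.0000 = 0.14356 = 14.356%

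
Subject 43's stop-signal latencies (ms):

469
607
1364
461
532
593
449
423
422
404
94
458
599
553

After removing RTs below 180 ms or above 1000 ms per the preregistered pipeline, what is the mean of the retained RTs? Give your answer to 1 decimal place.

Excluded: 94, 1364
Retained (n=12): Σ = 5970
Mean = 5970/12 = 497.5000

497.5 ms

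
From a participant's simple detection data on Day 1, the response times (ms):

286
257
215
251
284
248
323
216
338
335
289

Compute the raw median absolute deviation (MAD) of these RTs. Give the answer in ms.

36 ms

Sorted: 215, 216, 248, 251, 257, 284, 286, 289, 323, 335, 338 → median = 284
|x − 284|: 2, 27, 69, 33, 0, 36, 39, 68, 54, 51, 5
Sorted deviations: 0, 2, 5, 27, 33, 36, 39, 51, 54, 68, 69 → MAD = 36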